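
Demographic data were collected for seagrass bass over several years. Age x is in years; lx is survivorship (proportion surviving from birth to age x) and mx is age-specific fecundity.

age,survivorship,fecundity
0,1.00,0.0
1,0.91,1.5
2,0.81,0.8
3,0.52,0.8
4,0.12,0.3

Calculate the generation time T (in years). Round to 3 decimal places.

lx·mx: 0, 1.365, 0.648, 0.416, 0.036 → R0 = 2.465
x·lx·mx: 0, 1.365, 1.296, 1.248, 0.144 → Σ = 4.053
T = 4.053 / 2.465 = 1.644219… → 1.644

1.644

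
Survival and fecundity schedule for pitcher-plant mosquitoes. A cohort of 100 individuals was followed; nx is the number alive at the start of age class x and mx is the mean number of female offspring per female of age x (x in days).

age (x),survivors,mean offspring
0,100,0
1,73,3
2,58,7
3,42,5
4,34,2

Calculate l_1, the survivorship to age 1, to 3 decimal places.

0.730

l_1 = n_1/n_0 = 73/100 = 0.73 → 0.730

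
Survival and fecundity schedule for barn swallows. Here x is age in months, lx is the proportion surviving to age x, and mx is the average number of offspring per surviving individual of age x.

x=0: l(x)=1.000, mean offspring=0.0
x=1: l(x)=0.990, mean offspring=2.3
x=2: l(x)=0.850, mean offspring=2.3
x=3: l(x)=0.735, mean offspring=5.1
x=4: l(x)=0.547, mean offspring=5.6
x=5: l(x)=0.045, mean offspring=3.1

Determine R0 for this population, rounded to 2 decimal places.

11.18

lx·mx by age: 0, 2.277, 1.955, 3.7485, 3.0632, 0.1395
R0 = Σ lx·mx = 11.1832 → 11.18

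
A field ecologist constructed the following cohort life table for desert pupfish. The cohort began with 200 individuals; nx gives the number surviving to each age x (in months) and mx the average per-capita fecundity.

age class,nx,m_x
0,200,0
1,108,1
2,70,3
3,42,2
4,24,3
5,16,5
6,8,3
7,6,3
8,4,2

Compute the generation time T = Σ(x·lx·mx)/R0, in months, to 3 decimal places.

2.983

lx = nx/n0 = nx/200: 1, 0.54, 0.35, 0.21, 0.12, 0.08, 0.04, 0.03, 0.02
lx·mx: 0, 0.54, 1.05, 0.42, 0.36, 0.4, 0.12, 0.09, 0.04 → R0 = 3.02
x·lx·mx: 0, 0.54, 2.1, 1.26, 1.44, 2, 0.72, 0.63, 0.32 → Σ = 9.01
T = 9.01 / 3.02 = 2.983444… → 2.983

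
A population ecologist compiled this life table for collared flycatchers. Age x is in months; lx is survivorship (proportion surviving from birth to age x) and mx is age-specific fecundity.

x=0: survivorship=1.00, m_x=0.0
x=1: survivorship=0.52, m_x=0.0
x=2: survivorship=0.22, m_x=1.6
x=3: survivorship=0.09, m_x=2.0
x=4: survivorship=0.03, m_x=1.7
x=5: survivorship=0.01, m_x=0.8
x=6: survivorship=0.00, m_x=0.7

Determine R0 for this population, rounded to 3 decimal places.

lx·mx by age: 0, 0, 0.352, 0.18, 0.051, 0.008, 0
R0 = Σ lx·mx = 0.591 → 0.591

0.591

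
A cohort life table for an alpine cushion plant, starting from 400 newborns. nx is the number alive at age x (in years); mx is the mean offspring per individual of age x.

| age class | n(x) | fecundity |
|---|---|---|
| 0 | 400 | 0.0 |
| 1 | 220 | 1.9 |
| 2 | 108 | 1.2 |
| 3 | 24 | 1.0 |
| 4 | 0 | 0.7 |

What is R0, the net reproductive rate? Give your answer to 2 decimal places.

lx = nx/n0 = nx/400: 1, 0.55, 0.27, 0.06, 0
lx·mx by age: 0, 1.045, 0.324, 0.06, 0
R0 = Σ lx·mx = 1.429 → 1.43

1.43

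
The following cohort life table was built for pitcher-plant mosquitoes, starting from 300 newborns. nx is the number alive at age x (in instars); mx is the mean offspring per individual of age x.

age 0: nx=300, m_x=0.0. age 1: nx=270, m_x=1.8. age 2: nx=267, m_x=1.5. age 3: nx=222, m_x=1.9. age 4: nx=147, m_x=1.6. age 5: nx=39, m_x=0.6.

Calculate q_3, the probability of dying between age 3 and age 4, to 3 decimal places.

0.338

lx = nx/n0 = nx/300: 1, 0.9, 0.89, 0.74, 0.49, 0.13
q_3 = (l_3 − l_4) / l_3 = (0.74 − 0.49) / 0.74
     = 0.25 / 0.74 = 0.337838… → 0.338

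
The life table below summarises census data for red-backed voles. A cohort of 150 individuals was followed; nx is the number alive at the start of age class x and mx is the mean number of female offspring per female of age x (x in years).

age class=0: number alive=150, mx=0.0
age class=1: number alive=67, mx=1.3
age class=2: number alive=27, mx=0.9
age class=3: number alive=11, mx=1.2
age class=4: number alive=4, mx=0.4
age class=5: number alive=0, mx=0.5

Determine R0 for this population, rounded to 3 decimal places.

0.841

lx = nx/n0 = nx/150: 1, 0.44667…, 0.18, 0.07333…, 0.02667…, 0
lx·mx by age: 0, 0.580667…, 0.162, 0.088…, 0.010667…, 0
R0 = Σ lx·mx = 0.841333… → 0.841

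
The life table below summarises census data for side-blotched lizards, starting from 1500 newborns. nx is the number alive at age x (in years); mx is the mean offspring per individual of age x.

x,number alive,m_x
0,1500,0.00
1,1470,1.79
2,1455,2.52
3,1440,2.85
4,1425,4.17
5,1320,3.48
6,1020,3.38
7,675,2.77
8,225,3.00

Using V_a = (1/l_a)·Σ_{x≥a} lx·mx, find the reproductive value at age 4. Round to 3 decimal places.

11.599

lx = nx/n0 = nx/1500: 1, 0.98, 0.97, 0.96, 0.95, 0.88, 0.68, 0.45, 0.15
lx·mx for x ≥ 4: 3.9615, 3.0624, 2.2984, 1.2465, 0.45 → sum = 11.0188
V_4 = 11.0188 / l_4 = 11.0188 / 0.95 = 11.598737… → 11.599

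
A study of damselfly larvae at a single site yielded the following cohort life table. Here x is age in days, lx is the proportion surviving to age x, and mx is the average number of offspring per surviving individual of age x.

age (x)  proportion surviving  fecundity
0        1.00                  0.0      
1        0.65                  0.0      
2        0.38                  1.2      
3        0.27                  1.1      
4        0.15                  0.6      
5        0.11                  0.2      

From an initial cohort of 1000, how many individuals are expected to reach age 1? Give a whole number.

650

Expected survivors = N0 · l_1 = 1000 × 0.65 = 650 → 650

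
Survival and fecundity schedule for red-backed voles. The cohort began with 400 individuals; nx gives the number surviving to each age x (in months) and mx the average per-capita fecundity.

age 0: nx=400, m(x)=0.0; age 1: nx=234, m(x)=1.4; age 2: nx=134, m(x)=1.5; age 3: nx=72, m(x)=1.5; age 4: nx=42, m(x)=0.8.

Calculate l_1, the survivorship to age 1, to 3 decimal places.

0.585

l_1 = n_1/n_0 = 234/400 = 0.585 → 0.585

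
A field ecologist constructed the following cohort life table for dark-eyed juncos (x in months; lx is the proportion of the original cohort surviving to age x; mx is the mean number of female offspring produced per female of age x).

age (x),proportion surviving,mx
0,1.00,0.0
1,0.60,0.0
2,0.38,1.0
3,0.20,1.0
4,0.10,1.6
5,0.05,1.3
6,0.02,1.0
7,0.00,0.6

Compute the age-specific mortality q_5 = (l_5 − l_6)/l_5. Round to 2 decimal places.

0.60

q_5 = (l_5 − l_6) / l_5 = (0.05 − 0.02) / 0.05
     = 0.03 / 0.05 = 0.6 → 0.60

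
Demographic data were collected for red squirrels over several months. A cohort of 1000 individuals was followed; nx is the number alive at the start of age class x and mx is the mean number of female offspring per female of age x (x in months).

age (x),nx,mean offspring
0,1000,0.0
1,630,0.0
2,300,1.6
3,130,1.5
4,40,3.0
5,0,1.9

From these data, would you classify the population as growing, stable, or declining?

lx = nx/n0 = nx/1000: 1, 0.63, 0.3, 0.13, 0.04, 0
R0 = Σ lx·mx = 0 + 0 + 0.48 + 0.195 + 0.12 + 0 = 0.795
R0 < 1, so the population is declining.

declining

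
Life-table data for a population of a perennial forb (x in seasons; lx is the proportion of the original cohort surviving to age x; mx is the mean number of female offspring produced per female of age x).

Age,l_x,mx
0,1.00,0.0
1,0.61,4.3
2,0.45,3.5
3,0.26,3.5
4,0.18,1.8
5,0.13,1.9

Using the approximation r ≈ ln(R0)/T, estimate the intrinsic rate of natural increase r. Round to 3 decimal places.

0.894

R0 = Σ lx·mx = 0 + 2.623 + 1.575 + 0.91 + 0.324 + 0.247 = 5.679
Σ x·lx·mx = 11.034; T = 11.034/5.679 = 1.94295…
r ≈ ln(R0)/T = ln(5.679)/1.94295… = 0.89389… → 0.894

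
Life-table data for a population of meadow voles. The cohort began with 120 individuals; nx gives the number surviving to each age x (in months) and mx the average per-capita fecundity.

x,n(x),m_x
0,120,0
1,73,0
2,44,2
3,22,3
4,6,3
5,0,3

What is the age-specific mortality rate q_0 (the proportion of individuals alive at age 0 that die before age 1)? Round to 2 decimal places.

lx = nx/n0 = nx/120: 1, 0.60833…, 0.36667…, 0.18333…, 0.05, 0
q_0 = (l_0 − l_1) / l_0 = (1 − 0.608333…) / 1
     = 0.391667… / 1 = 0.391667… → 0.39

0.39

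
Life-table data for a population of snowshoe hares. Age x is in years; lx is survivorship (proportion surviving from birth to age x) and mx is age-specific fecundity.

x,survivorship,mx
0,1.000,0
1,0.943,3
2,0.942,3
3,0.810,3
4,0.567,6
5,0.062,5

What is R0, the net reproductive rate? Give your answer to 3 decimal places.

lx·mx by age: 0, 2.829, 2.826, 2.43, 3.402, 0.31
R0 = Σ lx·mx = 11.797 → 11.797

11.797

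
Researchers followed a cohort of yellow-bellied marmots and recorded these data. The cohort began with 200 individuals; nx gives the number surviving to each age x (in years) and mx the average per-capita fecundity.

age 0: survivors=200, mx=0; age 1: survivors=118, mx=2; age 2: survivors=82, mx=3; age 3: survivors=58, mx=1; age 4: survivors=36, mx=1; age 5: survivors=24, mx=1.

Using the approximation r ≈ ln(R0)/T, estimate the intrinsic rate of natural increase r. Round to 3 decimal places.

0.565

lx = nx/n0 = nx/200: 1, 0.59, 0.41, 0.29, 0.18, 0.12
R0 = Σ lx·mx = 0 + 1.18 + 1.23 + 0.29 + 0.18 + 0.12 = 3
Σ x·lx·mx = 5.83; T = 5.83/3 = 1.94333…
r ≈ ln(R0)/T = ln(3)/1.94333… = 0.56532… → 0.565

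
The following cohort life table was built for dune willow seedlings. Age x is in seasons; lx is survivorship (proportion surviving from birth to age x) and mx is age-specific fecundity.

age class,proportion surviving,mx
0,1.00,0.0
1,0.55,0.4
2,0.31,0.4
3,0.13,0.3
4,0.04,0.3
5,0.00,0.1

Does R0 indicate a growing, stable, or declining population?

declining

R0 = Σ lx·mx = 0 + 0.22 + 0.124 + 0.039 + 0.012 + 0 = 0.395
R0 < 1, so the population is declining.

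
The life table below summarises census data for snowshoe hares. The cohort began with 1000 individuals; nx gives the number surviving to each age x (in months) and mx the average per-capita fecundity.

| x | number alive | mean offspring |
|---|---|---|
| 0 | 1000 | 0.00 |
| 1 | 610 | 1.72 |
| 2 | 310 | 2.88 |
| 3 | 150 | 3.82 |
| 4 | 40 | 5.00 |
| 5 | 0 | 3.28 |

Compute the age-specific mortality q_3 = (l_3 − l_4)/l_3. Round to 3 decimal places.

0.733

lx = nx/n0 = nx/1000: 1, 0.61, 0.31, 0.15, 0.04, 0
q_3 = (l_3 − l_4) / l_3 = (0.15 − 0.04) / 0.15
     = 0.11 / 0.15 = 0.733333… → 0.733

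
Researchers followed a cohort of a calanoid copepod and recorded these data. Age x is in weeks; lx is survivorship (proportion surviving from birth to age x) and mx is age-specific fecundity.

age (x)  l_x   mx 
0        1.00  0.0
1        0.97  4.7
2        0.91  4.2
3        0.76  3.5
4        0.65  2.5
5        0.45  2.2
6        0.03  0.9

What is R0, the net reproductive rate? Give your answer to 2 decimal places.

13.68

lx·mx by age: 0, 4.559, 3.822, 2.66, 1.625, 0.99, 0.027
R0 = Σ lx·mx = 13.683 → 13.68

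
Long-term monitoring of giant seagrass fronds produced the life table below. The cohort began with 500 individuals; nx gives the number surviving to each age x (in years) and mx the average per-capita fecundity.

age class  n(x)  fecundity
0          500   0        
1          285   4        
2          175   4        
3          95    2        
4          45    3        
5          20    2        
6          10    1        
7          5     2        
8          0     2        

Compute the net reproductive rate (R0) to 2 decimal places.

lx = nx/n0 = nx/500: 1, 0.57, 0.35, 0.19, 0.09, 0.04, 0.02, 0.01, 0
lx·mx by age: 0, 2.28, 1.4, 0.38, 0.27, 0.08, 0.02, 0.02, 0
R0 = Σ lx·mx = 4.45 → 4.45

4.45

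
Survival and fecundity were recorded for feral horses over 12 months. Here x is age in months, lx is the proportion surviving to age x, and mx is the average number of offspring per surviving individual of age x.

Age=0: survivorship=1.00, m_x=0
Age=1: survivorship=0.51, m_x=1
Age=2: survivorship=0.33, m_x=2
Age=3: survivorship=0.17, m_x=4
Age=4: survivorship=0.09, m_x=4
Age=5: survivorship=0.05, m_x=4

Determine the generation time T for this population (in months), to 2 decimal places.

lx·mx: 0, 0.51, 0.66, 0.68, 0.36, 0.2 → R0 = 2.41
x·lx·mx: 0, 0.51, 1.32, 2.04, 1.44, 1 → Σ = 6.31
T = 6.31 / 2.41 = 2.618257… → 2.62

2.62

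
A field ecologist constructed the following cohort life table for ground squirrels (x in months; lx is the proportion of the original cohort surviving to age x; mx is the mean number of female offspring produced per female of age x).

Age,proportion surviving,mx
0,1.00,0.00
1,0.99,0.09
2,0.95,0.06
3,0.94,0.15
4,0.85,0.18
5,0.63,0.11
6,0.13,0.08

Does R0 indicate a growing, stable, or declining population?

R0 = Σ lx·mx = 0 + 0.0891 + 0.057 + 0.141 + 0.153 + 0.0693 + 0.0104 = 0.5198
R0 < 1, so the population is declining.

declining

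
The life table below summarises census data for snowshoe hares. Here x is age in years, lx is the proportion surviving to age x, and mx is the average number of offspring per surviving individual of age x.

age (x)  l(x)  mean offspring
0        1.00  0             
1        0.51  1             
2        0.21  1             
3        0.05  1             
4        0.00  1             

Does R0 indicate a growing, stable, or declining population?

R0 = Σ lx·mx = 0 + 0.51 + 0.21 + 0.05 + 0 = 0.77
R0 < 1, so the population is declining.

declining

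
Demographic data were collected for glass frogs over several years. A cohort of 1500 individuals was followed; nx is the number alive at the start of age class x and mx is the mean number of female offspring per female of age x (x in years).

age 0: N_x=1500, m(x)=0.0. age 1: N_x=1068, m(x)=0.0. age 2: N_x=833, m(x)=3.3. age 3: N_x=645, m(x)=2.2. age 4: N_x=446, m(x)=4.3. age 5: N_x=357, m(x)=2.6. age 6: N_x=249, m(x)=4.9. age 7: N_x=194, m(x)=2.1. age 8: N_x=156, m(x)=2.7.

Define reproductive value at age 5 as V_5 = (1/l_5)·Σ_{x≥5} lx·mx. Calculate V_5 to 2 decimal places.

8.34

lx = nx/n0 = nx/1500: 1, 0.712, 0.55533…, 0.43, 0.29733…, 0.238, 0.166, 0.12933…, 0.104
lx·mx for x ≥ 5: 0.6188, 0.8134, 0.2716…, 0.2808 → sum = 1.9846…
V_5 = 1.9846… / l_5 = 1.9846… / 0.238 = 8.338655… → 8.34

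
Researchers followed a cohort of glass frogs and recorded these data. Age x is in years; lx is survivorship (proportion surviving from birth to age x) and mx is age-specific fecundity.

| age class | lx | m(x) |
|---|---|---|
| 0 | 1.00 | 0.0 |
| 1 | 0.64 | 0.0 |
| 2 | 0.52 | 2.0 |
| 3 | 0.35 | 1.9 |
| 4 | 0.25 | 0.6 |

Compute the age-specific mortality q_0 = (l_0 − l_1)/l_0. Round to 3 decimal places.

q_0 = (l_0 − l_1) / l_0 = (1 − 0.64) / 1
     = 0.36 / 1 = 0.36 → 0.360

0.360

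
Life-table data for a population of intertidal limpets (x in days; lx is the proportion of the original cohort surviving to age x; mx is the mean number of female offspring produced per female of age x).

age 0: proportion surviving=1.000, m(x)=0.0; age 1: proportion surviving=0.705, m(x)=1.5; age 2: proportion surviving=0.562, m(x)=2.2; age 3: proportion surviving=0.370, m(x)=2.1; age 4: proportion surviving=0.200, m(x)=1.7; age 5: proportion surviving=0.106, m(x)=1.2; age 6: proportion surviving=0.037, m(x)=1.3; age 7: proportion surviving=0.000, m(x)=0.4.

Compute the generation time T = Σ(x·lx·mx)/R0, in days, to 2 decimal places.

2.27

lx·mx: 0, 1.0575, 1.2364, 0.777, 0.34, 0.1272, 0.0481, 0 → R0 = 3.5862
x·lx·mx: 0, 1.0575, 2.4728, 2.331, 1.36, 0.636, 0.2886, 0 → Σ = 8.1459
T = 8.1459 / 3.5862 = 2.271457… → 2.27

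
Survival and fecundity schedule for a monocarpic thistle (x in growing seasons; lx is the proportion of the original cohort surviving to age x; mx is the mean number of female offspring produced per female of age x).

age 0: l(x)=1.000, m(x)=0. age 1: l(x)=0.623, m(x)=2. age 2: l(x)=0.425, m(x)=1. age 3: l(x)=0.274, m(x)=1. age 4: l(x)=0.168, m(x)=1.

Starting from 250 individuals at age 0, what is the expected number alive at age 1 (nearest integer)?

Expected survivors = N0 · l_1 = 250 × 0.623 = 155.75 → 156

156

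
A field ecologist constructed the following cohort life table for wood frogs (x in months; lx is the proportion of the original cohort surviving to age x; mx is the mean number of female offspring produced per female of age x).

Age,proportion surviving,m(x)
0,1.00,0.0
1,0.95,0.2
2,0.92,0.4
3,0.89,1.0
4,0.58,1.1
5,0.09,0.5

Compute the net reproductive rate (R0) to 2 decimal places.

2.13

lx·mx by age: 0, 0.19, 0.368, 0.89, 0.638, 0.045
R0 = Σ lx·mx = 2.131 → 2.13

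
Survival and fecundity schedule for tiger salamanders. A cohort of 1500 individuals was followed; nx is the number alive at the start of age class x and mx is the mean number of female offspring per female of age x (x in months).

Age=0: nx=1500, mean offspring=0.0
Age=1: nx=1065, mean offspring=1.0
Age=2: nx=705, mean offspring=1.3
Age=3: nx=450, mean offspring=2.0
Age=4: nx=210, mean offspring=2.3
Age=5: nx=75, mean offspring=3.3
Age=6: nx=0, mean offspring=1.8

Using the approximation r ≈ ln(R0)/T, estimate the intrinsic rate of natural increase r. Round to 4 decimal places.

0.3620

lx = nx/n0 = nx/1500: 1, 0.71, 0.47, 0.3, 0.14, 0.05, 0
R0 = Σ lx·mx = 0 + 0.71 + 0.611 + 0.6 + 0.322 + 0.165 + 0 = 2.408
Σ x·lx·mx = 5.845; T = 5.845/2.408 = 2.42733…
r ≈ ln(R0)/T = ln(2.408)/2.42733… = 0.362043… → 0.3620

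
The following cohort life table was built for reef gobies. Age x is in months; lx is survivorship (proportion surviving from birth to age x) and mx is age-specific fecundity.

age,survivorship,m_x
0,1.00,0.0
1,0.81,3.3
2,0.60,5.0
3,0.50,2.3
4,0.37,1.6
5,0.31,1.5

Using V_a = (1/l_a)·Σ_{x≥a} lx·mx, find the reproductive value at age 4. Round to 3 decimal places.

2.857

lx·mx for x ≥ 4: 0.592, 0.465 → sum = 1.057
V_4 = 1.057 / l_4 = 1.057 / 0.37 = 2.856757… → 2.857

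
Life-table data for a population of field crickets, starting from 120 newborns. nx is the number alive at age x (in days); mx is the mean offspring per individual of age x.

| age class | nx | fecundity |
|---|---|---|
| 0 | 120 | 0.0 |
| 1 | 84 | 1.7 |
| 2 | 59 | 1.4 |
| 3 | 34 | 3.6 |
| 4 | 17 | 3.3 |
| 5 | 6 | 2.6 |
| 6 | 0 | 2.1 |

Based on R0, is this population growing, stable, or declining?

lx = nx/n0 = nx/120: 1, 0.7, 0.49167…, 0.28333…, 0.14167…, 0.05, 0
R0 = Σ lx·mx = 0 + 1.19 + 0.688333… + 1.02… + 0.4675… + 0.13 + 0 = 3.495833…
R0 > 1, so the population is growing.

growing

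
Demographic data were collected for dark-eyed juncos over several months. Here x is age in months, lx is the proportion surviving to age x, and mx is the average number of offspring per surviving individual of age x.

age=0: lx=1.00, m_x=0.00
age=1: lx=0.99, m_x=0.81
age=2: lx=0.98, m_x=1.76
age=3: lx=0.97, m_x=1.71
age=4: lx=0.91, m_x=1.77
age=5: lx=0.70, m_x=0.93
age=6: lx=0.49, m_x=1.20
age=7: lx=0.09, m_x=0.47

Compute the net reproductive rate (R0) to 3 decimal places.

7.077

lx·mx by age: 0, 0.8019, 1.7248, 1.6587, 1.6107, 0.651, 0.588, 0.0423
R0 = Σ lx·mx = 7.0774 → 7.077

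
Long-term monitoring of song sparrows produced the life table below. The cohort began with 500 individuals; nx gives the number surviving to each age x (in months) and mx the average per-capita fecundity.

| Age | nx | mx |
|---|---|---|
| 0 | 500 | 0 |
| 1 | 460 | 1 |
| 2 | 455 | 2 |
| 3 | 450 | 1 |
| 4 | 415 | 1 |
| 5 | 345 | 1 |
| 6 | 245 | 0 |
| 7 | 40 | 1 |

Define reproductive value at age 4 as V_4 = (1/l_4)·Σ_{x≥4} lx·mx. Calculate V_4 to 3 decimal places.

lx = nx/n0 = nx/500: 1, 0.92, 0.91, 0.9, 0.83, 0.69, 0.49, 0.08
lx·mx for x ≥ 4: 0.83, 0.69, 0, 0.08 → sum = 1.6
V_4 = 1.6 / l_4 = 1.6 / 0.83 = 1.927711… → 1.928

1.928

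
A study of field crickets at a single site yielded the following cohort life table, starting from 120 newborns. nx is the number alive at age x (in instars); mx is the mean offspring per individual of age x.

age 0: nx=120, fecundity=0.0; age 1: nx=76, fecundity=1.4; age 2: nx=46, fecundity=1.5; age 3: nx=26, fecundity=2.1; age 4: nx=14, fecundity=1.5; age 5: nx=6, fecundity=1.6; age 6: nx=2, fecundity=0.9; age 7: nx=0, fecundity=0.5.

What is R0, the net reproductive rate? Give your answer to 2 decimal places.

lx = nx/n0 = nx/120: 1, 0.63333…, 0.38333…, 0.21667…, 0.11667…, 0.05, 0.01667…, 0
lx·mx by age: 0, 0.886667…, 0.575…, 0.455…, 0.175…, 0.08, 0.015…, 0
R0 = Σ lx·mx = 2.186667… → 2.19

2.19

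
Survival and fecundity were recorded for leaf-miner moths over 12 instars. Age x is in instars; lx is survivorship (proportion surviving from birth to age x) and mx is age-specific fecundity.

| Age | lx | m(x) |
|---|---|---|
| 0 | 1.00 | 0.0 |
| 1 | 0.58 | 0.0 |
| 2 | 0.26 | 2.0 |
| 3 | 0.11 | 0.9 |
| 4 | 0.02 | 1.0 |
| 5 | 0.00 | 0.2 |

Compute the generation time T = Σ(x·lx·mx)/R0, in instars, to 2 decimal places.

2.22

lx·mx: 0, 0, 0.52, 0.099, 0.02, 0 → R0 = 0.639
x·lx·mx: 0, 0, 1.04, 0.297, 0.08, 0 → Σ = 1.417
T = 1.417 / 0.639 = 2.217527… → 2.22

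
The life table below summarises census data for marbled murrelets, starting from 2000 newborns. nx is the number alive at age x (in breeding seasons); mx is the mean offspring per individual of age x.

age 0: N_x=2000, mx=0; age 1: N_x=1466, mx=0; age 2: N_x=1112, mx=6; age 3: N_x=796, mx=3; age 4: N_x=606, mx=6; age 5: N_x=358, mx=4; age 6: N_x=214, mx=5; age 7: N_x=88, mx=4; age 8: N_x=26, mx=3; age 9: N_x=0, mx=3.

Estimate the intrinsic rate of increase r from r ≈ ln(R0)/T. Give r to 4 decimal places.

lx = nx/n0 = nx/2000: 1, 0.733, 0.556, 0.398, 0.303, 0.179, 0.107, 0.044, 0.013, 0
R0 = Σ lx·mx = 0 + 0 + 3.336 + 1.194 + 1.818 + 0.716 + 0.535 + 0.176 + 0.039 + 0 = 7.814
Σ x·lx·mx = 25.86; T = 25.86/7.814 = 3.30944…
r ≈ ln(R0)/T = ln(7.814)/3.30944… = 0.621227… → 0.6212

0.6212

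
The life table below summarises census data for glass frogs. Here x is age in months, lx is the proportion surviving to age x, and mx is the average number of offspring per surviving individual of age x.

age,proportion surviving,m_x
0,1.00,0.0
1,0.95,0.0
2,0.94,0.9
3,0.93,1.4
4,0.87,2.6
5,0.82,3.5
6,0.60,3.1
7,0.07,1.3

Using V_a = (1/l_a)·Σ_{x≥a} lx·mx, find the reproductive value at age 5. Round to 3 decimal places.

5.879

lx·mx for x ≥ 5: 2.87, 1.86, 0.091 → sum = 4.821
V_5 = 4.821 / l_5 = 4.821 / 0.82 = 5.879268… → 5.879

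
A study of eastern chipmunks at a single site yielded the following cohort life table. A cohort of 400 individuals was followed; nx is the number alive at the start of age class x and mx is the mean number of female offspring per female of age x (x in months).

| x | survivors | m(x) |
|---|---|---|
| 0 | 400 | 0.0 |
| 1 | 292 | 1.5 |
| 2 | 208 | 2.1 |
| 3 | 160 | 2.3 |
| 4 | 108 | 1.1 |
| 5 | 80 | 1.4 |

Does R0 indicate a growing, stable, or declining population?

lx = nx/n0 = nx/400: 1, 0.73, 0.52, 0.4, 0.27, 0.2
R0 = Σ lx·mx = 0 + 1.095 + 1.092 + 0.92 + 0.297 + 0.28 = 3.684
R0 > 1, so the population is growing.

growing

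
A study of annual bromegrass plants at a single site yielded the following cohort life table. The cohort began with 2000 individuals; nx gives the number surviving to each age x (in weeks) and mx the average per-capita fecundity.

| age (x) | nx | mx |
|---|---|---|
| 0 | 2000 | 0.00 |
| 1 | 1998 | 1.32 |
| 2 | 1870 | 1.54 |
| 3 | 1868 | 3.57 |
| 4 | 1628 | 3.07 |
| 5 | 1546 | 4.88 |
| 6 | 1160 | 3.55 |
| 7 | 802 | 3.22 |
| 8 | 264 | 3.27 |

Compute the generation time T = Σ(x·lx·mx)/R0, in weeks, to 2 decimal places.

4.21

lx = nx/n0 = nx/2000: 1, 0.999, 0.935, 0.934, 0.814, 0.773, 0.58, 0.401, 0.132
lx·mx: 0, 1.31868, 1.4399, 3.33438, 2.49898, 3.77224, 2.059, 1.29122, 0.43164 → R0 = 16.14604
x·lx·mx: 0, 1.31868, 2.8798, 10.00314, 9.99592, 18.8612, 12.354, 9.03854, 3.45312 → Σ = 67.9044
T = 67.9044 / 16.14604 = 4.205638… → 4.21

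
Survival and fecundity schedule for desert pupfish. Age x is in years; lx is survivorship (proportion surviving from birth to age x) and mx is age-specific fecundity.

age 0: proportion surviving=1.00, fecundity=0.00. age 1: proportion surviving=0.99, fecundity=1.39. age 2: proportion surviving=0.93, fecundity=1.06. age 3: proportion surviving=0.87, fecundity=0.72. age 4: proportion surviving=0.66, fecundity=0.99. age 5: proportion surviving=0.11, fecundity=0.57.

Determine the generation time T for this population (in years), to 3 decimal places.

2.201

lx·mx: 0, 1.3761, 0.9858, 0.6264, 0.6534, 0.0627 → R0 = 3.7044
x·lx·mx: 0, 1.3761, 1.9716, 1.8792, 2.6136, 0.3135 → Σ = 8.154
T = 8.154 / 3.7044 = 2.201166… → 2.201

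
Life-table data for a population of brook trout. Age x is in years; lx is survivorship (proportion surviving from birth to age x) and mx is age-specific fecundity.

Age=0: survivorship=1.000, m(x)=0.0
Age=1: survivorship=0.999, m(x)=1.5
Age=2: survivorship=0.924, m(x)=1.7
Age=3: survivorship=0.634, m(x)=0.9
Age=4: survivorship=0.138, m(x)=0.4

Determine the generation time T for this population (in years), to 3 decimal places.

1.779

lx·mx: 0, 1.4985, 1.5708, 0.5706, 0.0552 → R0 = 3.6951
x·lx·mx: 0, 1.4985, 3.1416, 1.7118, 0.2208 → Σ = 6.5727
T = 6.5727 / 3.6951 = 1.778761… → 1.779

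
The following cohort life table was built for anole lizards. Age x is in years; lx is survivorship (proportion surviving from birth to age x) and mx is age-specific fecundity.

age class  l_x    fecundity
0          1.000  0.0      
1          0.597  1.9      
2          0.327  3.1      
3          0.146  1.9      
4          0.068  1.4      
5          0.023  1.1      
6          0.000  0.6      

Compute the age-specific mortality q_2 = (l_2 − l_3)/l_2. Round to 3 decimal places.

q_2 = (l_2 − l_3) / l_2 = (0.327 − 0.146) / 0.327
     = 0.181 / 0.327 = 0.553517… → 0.554

0.554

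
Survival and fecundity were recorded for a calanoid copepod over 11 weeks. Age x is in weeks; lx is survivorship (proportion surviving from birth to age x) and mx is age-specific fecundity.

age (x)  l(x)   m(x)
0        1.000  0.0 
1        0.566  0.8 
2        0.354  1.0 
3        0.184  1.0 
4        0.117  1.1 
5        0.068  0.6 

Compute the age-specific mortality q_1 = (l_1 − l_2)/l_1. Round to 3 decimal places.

q_1 = (l_1 − l_2) / l_1 = (0.566 − 0.354) / 0.566
     = 0.212 / 0.566 = 0.374558… → 0.375

0.375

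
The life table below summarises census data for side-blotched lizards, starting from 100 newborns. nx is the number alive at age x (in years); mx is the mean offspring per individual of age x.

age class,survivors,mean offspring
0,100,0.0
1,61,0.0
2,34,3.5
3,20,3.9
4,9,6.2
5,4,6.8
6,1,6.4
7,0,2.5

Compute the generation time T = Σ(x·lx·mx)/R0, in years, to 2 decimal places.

lx = nx/n0 = nx/100: 1, 0.61, 0.34, 0.2, 0.09, 0.04, 0.01, 0
lx·mx: 0, 0, 1.19, 0.78, 0.558, 0.272, 0.064, 0 → R0 = 2.864
x·lx·mx: 0, 0, 2.38, 2.34, 2.232, 1.36, 0.384, 0 → Σ = 8.696
T = 8.696 / 2.864 = 3.036313… → 3.04

3.04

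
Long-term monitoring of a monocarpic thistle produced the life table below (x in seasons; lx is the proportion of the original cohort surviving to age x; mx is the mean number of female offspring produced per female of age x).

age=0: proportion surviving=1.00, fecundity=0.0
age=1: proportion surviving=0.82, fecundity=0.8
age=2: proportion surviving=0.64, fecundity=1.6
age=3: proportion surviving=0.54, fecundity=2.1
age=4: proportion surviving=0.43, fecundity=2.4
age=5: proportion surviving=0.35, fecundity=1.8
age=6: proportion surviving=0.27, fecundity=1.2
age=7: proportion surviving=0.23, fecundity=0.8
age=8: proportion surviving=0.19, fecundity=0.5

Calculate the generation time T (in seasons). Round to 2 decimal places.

lx·mx: 0, 0.656, 1.024, 1.134, 1.032, 0.63, 0.324, 0.184, 0.095 → R0 = 5.079
x·lx·mx: 0, 0.656, 2.048, 3.402, 4.128, 3.15, 1.944, 1.288, 0.76 → Σ = 17.376
T = 17.376 / 5.079 = 3.421146… → 3.42

3.42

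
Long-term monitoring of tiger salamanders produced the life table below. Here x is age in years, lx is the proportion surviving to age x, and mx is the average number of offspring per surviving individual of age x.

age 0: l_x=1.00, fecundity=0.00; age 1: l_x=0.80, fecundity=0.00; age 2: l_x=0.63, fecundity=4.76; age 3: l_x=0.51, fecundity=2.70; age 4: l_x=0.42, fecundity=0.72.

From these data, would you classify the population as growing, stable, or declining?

R0 = Σ lx·mx = 0 + 0 + 2.9988 + 1.377 + 0.3024 = 4.6782
R0 > 1, so the population is growing.

growing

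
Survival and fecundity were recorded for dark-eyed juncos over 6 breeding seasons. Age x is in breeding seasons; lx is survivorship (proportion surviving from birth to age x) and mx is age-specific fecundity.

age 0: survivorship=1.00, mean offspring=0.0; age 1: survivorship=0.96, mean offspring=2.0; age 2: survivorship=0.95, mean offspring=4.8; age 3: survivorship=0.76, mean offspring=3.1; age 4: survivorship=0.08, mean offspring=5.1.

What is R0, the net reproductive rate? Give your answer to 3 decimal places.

9.244

lx·mx by age: 0, 1.92, 4.56, 2.356, 0.408
R0 = Σ lx·mx = 9.244 → 9.244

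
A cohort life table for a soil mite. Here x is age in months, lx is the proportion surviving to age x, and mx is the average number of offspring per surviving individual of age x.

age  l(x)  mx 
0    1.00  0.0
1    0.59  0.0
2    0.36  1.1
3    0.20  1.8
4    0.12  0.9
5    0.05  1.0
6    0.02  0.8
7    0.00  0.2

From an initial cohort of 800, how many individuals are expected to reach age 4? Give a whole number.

Expected survivors = N0 · l_4 = 800 × 0.12 = 96 → 96

96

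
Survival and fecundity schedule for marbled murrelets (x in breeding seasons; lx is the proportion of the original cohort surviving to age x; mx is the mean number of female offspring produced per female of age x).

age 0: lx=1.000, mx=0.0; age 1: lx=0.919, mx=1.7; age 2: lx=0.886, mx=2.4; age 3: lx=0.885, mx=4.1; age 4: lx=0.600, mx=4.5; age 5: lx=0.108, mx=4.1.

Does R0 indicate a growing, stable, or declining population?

growing

R0 = Σ lx·mx = 0 + 1.5623 + 2.1264 + 3.6285 + 2.7 + 0.4428 = 10.46
R0 > 1, so the population is growing.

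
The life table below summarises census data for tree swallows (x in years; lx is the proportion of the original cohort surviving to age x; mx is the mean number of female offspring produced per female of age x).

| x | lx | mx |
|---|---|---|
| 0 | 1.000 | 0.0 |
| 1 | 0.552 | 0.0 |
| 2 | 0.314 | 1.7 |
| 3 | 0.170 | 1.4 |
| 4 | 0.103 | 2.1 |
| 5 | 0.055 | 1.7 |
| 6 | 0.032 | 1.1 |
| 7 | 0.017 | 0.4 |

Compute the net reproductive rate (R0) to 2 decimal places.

1.12

lx·mx by age: 0, 0, 0.5338, 0.238, 0.2163, 0.0935, 0.0352, 0.0068
R0 = Σ lx·mx = 1.1236 → 1.12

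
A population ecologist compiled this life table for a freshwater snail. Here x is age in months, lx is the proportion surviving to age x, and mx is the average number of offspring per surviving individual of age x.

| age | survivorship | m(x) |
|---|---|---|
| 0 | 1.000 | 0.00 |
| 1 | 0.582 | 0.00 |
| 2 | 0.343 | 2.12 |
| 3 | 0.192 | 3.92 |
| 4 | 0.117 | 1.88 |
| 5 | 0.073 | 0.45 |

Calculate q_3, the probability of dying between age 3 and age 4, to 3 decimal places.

q_3 = (l_3 − l_4) / l_3 = (0.192 − 0.117) / 0.192
     = 0.075 / 0.192 = 0.390625 → 0.391

0.391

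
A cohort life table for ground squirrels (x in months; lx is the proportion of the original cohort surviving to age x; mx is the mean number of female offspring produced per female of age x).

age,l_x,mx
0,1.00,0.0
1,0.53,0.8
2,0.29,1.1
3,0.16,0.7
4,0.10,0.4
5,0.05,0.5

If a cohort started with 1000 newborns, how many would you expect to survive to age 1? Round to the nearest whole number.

530

Expected survivors = N0 · l_1 = 1000 × 0.53 = 530 → 530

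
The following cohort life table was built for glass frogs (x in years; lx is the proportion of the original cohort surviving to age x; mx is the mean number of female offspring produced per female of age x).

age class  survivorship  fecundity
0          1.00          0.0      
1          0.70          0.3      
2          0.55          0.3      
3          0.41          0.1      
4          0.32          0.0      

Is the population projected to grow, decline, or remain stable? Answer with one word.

declining

R0 = Σ lx·mx = 0 + 0.21 + 0.165 + 0.041 + 0 = 0.416
R0 < 1, so the population is declining.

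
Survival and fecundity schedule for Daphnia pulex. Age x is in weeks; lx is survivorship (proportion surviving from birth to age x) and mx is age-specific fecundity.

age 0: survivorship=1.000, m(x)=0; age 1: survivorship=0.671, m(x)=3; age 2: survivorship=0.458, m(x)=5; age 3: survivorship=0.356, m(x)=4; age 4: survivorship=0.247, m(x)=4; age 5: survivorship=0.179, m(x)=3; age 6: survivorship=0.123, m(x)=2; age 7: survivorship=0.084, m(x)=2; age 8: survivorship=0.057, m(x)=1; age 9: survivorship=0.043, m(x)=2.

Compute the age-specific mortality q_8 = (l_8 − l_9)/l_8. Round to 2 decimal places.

q_8 = (l_8 − l_9) / l_8 = (0.057 − 0.043) / 0.057
     = 0.014 / 0.057 = 0.245614… → 0.25

0.25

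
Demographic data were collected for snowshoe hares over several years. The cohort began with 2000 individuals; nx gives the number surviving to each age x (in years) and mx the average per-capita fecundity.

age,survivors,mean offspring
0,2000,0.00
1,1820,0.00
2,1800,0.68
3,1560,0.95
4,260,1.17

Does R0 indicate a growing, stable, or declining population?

growing

lx = nx/n0 = nx/2000: 1, 0.91, 0.9, 0.78, 0.13
R0 = Σ lx·mx = 0 + 0 + 0.612 + 0.741 + 0.1521 = 1.5051
R0 > 1, so the population is growing.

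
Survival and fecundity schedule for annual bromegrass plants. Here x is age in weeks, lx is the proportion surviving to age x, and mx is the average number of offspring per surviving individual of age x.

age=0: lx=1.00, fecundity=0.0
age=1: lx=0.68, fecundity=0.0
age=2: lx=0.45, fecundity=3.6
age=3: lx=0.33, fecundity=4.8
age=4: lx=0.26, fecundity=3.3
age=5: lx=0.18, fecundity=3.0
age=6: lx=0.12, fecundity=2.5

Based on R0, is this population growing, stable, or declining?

R0 = Σ lx·mx = 0 + 0 + 1.62 + 1.584 + 0.858 + 0.54 + 0.3 = 4.902
R0 > 1, so the population is growing.

growing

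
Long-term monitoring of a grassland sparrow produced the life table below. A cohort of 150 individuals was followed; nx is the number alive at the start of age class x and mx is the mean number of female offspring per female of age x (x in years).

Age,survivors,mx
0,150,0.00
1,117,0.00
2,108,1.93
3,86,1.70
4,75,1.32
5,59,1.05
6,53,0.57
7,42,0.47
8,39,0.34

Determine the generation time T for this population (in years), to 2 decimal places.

lx = nx/n0 = nx/150: 1, 0.78, 0.72, 0.57333…, 0.5, 0.39333…, 0.35333…, 0.28, 0.26
lx·mx: 0, 0, 1.3896, 0.974667…, 0.66, 0.413…, 0.2014…, 0.1316, 0.0884 → R0 = 3.858667…
x·lx·mx: 0, 0, 2.7792, 2.924…, 2.64, 2.065…, 1.2084…, 0.9212, 0.7072 → Σ = 13.245…
T = 13.245… / 3.858667… = 3.432533… → 3.43

3.43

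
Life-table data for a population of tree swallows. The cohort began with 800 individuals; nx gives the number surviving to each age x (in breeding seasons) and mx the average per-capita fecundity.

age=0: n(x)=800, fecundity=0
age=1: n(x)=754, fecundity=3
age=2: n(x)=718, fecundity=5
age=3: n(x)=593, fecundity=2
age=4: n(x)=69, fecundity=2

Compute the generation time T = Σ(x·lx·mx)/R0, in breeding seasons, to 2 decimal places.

1.89

lx = nx/n0 = nx/800: 1, 0.9425, 0.8975, 0.74125, 0.08625
lx·mx: 0, 2.8275, 4.4875, 1.4825, 0.1725 → R0 = 8.97
x·lx·mx: 0, 2.8275, 8.975, 4.4475, 0.69 → Σ = 16.94
T = 16.94 / 8.97 = 1.888517… → 1.89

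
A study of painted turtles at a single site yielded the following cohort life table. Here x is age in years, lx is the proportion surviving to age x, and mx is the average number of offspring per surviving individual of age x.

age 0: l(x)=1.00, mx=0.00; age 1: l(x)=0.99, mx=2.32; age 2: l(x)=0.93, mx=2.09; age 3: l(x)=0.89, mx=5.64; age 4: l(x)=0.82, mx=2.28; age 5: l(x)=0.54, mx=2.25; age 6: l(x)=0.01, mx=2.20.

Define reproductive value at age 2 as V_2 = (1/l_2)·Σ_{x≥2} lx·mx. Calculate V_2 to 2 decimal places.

10.83

lx·mx for x ≥ 2: 1.9437, 5.0196, 1.8696, 1.215, 0.022 → sum = 10.0699
V_2 = 10.0699 / l_2 = 10.0699 / 0.93 = 10.827849… → 10.83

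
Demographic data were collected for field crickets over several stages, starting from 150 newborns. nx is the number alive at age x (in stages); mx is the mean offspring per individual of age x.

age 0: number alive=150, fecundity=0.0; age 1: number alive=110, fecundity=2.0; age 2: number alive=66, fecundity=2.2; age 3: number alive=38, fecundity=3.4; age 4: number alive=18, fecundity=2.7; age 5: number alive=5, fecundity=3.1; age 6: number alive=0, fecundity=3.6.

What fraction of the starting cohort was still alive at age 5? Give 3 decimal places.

l_5 = n_5/n_0 = 5/150 = 0.033333… → 0.033

0.033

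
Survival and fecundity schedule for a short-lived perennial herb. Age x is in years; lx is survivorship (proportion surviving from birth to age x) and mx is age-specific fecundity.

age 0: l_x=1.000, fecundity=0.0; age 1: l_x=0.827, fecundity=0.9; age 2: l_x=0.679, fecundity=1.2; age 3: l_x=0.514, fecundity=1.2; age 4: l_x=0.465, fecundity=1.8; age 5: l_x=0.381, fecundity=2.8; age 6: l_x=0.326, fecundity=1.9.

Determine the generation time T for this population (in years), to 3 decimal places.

3.537

lx·mx: 0, 0.7443, 0.8148, 0.6168, 0.837, 1.0668, 0.6194 → R0 = 4.6991
x·lx·mx: 0, 0.7443, 1.6296, 1.8504, 3.348, 5.334, 3.7164 → Σ = 16.6227
T = 16.6227 / 4.6991 = 3.537422… → 3.537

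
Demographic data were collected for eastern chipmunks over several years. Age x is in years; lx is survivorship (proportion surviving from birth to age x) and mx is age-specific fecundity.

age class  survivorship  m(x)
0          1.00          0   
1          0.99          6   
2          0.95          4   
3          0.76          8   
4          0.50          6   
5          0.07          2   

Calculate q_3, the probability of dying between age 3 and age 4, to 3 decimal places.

q_3 = (l_3 − l_4) / l_3 = (0.76 − 0.5) / 0.76
     = 0.26 / 0.76 = 0.342105… → 0.342

0.342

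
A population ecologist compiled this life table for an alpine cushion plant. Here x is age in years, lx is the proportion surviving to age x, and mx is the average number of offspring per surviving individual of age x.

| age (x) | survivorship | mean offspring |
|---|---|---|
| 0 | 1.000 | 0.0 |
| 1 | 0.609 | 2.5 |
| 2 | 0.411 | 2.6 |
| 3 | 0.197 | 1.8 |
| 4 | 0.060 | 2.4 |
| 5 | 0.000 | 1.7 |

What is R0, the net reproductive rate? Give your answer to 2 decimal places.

lx·mx by age: 0, 1.5225, 1.0686, 0.3546, 0.144, 0
R0 = Σ lx·mx = 3.0897 → 3.09

3.09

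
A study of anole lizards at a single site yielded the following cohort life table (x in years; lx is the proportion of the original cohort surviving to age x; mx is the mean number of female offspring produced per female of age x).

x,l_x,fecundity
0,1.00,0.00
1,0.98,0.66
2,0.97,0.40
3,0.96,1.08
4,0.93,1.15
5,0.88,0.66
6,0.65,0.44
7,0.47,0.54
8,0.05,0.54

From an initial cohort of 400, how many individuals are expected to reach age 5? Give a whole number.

Expected survivors = N0 · l_5 = 400 × 0.88 = 352 → 352

352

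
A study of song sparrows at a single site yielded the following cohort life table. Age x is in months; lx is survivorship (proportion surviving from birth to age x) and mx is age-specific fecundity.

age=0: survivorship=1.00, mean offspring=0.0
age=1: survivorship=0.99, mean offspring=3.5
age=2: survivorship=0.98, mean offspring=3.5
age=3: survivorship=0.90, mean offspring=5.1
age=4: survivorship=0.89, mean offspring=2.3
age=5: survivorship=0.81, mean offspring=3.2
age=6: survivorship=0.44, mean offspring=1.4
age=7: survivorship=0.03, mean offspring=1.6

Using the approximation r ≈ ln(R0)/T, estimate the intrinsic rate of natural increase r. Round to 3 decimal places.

0.961

R0 = Σ lx·mx = 0 + 3.465 + 3.43 + 4.59 + 2.047 + 2.592 + 0.616 + 0.048 = 16.788
Σ x·lx·mx = 49.275; T = 49.275/16.788 = 2.93513…
r ≈ ln(R0)/T = ln(16.788)/2.93513… = 0.961… → 0.961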